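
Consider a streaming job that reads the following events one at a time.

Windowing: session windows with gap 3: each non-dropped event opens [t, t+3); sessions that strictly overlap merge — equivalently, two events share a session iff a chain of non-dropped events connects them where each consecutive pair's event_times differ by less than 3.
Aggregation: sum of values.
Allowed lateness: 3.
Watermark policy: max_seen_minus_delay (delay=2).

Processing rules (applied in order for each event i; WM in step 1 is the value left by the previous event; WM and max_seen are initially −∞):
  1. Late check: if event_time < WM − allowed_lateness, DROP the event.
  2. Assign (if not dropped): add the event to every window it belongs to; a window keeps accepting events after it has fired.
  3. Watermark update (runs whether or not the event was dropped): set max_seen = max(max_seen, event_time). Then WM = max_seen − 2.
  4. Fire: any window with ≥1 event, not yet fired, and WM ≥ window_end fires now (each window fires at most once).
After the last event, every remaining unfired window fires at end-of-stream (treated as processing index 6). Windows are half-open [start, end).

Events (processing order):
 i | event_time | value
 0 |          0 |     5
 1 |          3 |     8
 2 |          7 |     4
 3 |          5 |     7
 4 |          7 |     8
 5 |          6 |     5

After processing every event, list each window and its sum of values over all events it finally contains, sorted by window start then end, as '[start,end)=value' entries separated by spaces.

[0,3)=5 [3,10)=32

i=0 t=0 v=5: → [0,3); WM=-2
i=1 t=3 v=8: → [3,6); WM=1
i=2 t=7 v=4: → [7,10); WM=5
i=3 t=5 v=7: → [3,10); WM=5
i=4 t=7 v=8: → [3,10); WM=5
i=5 t=6 v=5: → [3,10); WM=5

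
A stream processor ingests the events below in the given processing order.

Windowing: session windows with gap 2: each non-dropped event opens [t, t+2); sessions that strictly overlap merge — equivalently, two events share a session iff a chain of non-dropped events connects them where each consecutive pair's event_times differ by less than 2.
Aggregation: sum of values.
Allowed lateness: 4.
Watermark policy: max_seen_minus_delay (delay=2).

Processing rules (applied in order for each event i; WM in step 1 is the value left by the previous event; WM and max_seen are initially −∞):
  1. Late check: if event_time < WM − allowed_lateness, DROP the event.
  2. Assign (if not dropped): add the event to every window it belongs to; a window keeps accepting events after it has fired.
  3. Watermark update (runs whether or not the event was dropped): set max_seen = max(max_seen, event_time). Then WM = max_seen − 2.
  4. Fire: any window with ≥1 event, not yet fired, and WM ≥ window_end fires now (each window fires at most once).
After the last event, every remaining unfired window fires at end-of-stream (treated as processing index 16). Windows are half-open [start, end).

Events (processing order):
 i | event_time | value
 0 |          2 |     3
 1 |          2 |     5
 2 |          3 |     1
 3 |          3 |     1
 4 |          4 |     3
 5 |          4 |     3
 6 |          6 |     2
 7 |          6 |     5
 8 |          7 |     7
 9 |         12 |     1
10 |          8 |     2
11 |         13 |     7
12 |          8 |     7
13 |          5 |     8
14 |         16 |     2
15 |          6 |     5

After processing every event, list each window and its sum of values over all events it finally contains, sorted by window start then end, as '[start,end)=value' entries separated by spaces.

[2,6)=16 [6,10)=23 [12,15)=8 [16,18)=2

i=0 t=2 v=3: → [2,4); WM=0
i=1 t=2 v=5: → [2,4); WM=0
i=2 t=3 v=1: → [2,5); WM=1
i=3 t=3 v=1: → [2,5); WM=1
i=4 t=4 v=3: → [2,6); WM=2
i=5 t=4 v=3: → [2,6); WM=2
i=6 t=6 v=2: → [6,8); WM=4
i=7 t=6 v=5: → [6,8); WM=4
i=8 t=7 v=7: → [6,9); WM=5
i=9 t=12 v=1: → [12,14); WM=10
i=10 t=8 v=2: → [6,10); WM=10
i=11 t=13 v=7: → [12,15); WM=11
i=12 t=8 v=7: → [6,10); WM=11
i=13 t=5 v=8: DROP (t<11-4); WM=11
i=14 t=16 v=2: → [16,18); WM=14
i=15 t=6 v=5: DROP (t<14-4); WM=14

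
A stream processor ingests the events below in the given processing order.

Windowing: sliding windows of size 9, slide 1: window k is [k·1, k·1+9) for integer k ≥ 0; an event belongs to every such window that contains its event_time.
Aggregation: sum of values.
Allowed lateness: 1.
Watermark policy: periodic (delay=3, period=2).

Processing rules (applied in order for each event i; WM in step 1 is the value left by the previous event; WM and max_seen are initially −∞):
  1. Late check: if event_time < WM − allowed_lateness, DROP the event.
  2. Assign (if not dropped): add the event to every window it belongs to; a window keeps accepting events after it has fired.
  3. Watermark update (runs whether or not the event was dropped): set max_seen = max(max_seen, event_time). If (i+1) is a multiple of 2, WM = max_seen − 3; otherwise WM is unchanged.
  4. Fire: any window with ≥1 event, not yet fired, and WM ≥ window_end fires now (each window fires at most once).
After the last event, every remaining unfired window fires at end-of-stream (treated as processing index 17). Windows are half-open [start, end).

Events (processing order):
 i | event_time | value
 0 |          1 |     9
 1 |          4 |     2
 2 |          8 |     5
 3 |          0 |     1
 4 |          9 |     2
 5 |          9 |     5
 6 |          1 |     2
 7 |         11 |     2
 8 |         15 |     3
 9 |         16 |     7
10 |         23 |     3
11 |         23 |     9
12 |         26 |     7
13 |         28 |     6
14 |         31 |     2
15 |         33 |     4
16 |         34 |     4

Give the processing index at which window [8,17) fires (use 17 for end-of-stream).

11

i=0 t=1 v=9: → [1,10),[0,9); WM=−∞
i=1 t=4 v=2: → [4,13),[3,12),[2,11),[1,10),[0,9); WM=1
i=2 t=8 v=5: → [8,17),[7,16),[6,15),[5,14),[4,13),[3,12),[2,11),[1,10),[0,9); WM=1
i=3 t=0 v=1: → [0,9); WM=5
i=4 t=9 v=2: → [9,18),[8,17),[7,16),[6,15),[5,14),[4,13),[3,12),[2,11),[1,10); WM=5
i=5 t=9 v=5: → [9,18),[8,17),[7,16),[6,15),[5,14),[4,13),[3,12),[2,11),[1,10); WM=6
i=6 t=1 v=2: DROP (t<6-1); WM=6
i=7 t=11 v=2: → [11,20),[10,19),[9,18),[8,17),[7,16),[6,15),[5,14),[4,13),[3,12); WM=8
i=8 t=15 v=3: → [15,24),[14,23),[13,22),[12,21),[11,20),[10,19),[9,18),[8,17),[7,16); WM=8
i=9 t=16 v=7: → [16,25),[15,24),[14,23),[13,22),[12,21),[11,20),[10,19),[9,18),[8,17); WM=13; [0,9) fires=17 [1,10) fires=23 [2,11) fires=14 [3,12) fires=16 [4,13) fires=16
i=10 t=23 v=3: → [23,32),[22,31),[21,30),[20,29),[19,28),[18,27),[17,26),[16,25),[15,24); WM=13
i=11 t=23 v=9: → [23,32),[22,31),[21,30),[20,29),[19,28),[18,27),[17,26),[16,25),[15,24); WM=20; [5,14) fires=14 [6,15) fires=14 [7,16) fires=17 [8,17) fires=24 [9,18) fires=19 [10,19) fires=12 [11,20) fires=12
i=12 t=26 v=7: → [26,35),[25,34),[24,33),[23,32),[22,31),[21,30),[20,29),[19,28),[18,27); WM=20
i=13 t=28 v=6: → [28,37),[27,36),[26,35),[25,34),[24,33),[23,32),[22,31),[21,30),[20,29); WM=25; [12,21) fires=10 [13,22) fires=10 [14,23) fires=10 [15,24) fires=22 [16,25) fires=19
i=14 t=31 v=2: → [31,40),[30,39),[29,38),[28,37),[27,36),[26,35),[25,34),[24,33),[23,32); WM=25
i=15 t=33 v=4: → [33,42),[32,41),[31,40),[30,39),[29,38),[28,37),[27,36),[26,35),[25,34); WM=30; [17,26) fires=12 [18,27) fires=19 [19,28) fires=19 [20,29) fires=25 [21,30) fires=25
i=16 t=34 v=4: → [34,43),[33,42),[32,41),[31,40),[30,39),[29,38),[28,37),[27,36),[26,35); WM=30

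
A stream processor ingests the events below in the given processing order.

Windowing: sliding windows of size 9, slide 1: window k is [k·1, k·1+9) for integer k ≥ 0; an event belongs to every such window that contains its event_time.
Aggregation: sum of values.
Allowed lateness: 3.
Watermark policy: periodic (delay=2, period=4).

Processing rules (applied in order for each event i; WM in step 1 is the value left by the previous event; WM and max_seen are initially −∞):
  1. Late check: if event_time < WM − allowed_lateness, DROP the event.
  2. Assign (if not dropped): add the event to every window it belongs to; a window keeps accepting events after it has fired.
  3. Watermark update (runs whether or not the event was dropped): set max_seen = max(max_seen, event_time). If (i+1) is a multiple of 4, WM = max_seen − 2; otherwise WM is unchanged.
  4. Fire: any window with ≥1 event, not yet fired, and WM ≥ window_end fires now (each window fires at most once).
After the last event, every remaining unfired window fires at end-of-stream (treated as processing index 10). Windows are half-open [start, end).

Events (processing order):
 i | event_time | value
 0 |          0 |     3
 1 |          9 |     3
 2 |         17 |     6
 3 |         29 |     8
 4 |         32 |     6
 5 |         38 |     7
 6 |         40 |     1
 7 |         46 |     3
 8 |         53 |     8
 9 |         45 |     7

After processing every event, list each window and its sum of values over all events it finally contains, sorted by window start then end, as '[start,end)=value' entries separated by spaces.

i=0 t=0 v=3: → [0,9); WM=−∞
i=1 t=9 v=3: → [9,18),[8,17),[7,16),[6,15),[5,14),[4,13),[3,12),[2,11),[1,10); WM=−∞
i=2 t=17 v=6: → [17,26),[16,25),[15,24),[14,23),[13,22),[12,21),[11,20),[10,19),[9,18); WM=−∞
i=3 t=29 v=8: → [29,38),[28,37),[27,36),[26,35),[25,34),[24,33),[23,32),[22,31),[21,30); WM=27; [0,9) fires=3 [1,10) fires=3 [2,11) fires=3 [3,12) fires=3 [4,13) fires=3 [5,14) fires=3 [6,15) fires=3 [7,16) fires=3 [8,17) fires=3 [9,18) fires=9 [10,19) fires=6 [11,20) fires=6 [12,21) fires=6 [13,22) fires=6 [14,23) fires=6 [15,24) fires=6 [16,25) fires=6 [17,26) fires=6
i=4 t=32 v=6: → [32,41),[31,40),[30,39),[29,38),[28,37),[27,36),[26,35),[25,34),[24,33); WM=27
i=5 t=38 v=7: → [38,47),[37,46),[36,45),[35,44),[34,43),[33,42),[32,41),[31,40),[30,39); WM=27
i=6 t=40 v=1: → [40,49),[39,48),[38,47),[37,46),[36,45),[35,44),[34,43),[33,42),[32,41); WM=27
i=7 t=46 v=3: → [46,55),[45,54),[44,53),[43,52),[42,51),[41,50),[40,49),[39,48),[38,47); WM=44; [21,30) fires=8 [22,31) fires=8 [23,32) fires=8 [24,33) fires=14 [25,34) fires=14 [26,35) fires=14 [27,36) fires=14 [28,37) fires=14 [29,38) fires=14 [30,39) fires=13 [31,40) fires=13 [32,41) fires=14 [33,42) fires=8 [34,43) fires=8 [35,44) fires=8
i=8 t=53 v=8: → [53,62),[52,61),[51,60),[50,59),[49,58),[48,57),[47,56),[46,55),[45,54); WM=44
i=9 t=45 v=7: → [45,54),[44,53),[43,52),[42,51),[41,50),[40,49),[39,48),[38,47),[37,46); WM=44

[0,9)=3 [1,10)=3 [2,11)=3 [3,12)=3 [4,13)=3 [5,14)=3 [6,15)=3 [7,16)=3 [8,17)=3 [9,18)=9 [10,19)=6 [11,20)=6 [12,21)=6 [13,22)=6 [14,23)=6 [15,24)=6 [16,25)=6 [17,26)=6 [21,30)=8 [22,31)=8 [23,32)=8 [24,33)=14 [25,34)=14 [26,35)=14 [27,36)=14 [28,37)=14 [29,38)=14 [30,39)=13 [31,40)=13 [32,41)=14 [33,42)=8 [34,43)=8 [35,44)=8 [36,45)=8 [37,46)=15 [38,47)=18 [39,48)=11 [40,49)=11 [41,50)=10 [42,51)=10 [43,52)=10 [44,53)=10 [45,54)=18 [46,55)=11 [47,56)=8 [48,57)=8 [49,58)=8 [50,59)=8 [51,60)=8 [52,61)=8 [53,62)=8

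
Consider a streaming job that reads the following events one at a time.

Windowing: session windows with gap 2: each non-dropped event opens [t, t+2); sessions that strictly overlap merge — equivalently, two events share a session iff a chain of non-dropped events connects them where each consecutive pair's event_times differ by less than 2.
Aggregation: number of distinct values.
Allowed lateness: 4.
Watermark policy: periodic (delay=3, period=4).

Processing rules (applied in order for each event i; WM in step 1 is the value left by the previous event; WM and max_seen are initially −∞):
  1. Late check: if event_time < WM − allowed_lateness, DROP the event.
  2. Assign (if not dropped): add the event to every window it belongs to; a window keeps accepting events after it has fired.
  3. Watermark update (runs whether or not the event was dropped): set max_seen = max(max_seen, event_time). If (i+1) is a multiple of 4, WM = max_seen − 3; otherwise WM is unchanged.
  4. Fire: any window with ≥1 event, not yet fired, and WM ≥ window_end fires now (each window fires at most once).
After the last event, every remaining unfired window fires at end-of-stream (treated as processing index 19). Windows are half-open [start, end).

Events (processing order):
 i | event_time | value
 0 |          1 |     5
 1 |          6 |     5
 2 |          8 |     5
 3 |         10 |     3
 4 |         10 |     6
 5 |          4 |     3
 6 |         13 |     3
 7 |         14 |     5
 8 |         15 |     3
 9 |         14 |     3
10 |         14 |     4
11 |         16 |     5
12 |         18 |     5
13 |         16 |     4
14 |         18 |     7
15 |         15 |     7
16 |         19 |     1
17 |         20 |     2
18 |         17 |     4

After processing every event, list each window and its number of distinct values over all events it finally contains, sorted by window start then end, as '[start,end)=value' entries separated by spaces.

i=0 t=1 v=5: → [1,3); WM=−∞
i=1 t=6 v=5: → [6,8); WM=−∞
i=2 t=8 v=5: → [8,10); WM=−∞
i=3 t=10 v=3: → [10,12); WM=7
i=4 t=10 v=6: → [10,12); WM=7
i=5 t=4 v=3: → [4,6); WM=7
i=6 t=13 v=3: → [13,15); WM=7
i=7 t=14 v=5: → [13,16); WM=11
i=8 t=15 v=3: → [13,17); WM=11
i=9 t=14 v=3: → [13,17); WM=11
i=10 t=14 v=4: → [13,17); WM=11
i=11 t=16 v=5: → [13,18); WM=13
i=12 t=18 v=5: → [18,20); WM=13
i=13 t=16 v=4: → [13,18); WM=13
i=14 t=18 v=7: → [18,20); WM=13
i=15 t=15 v=7: → [13,18); WM=15
i=16 t=19 v=1: → [18,21); WM=15
i=17 t=20 v=2: → [18,22); WM=15
i=18 t=17 v=4: → [13,22); WM=15

[1,3)=1 [4,6)=1 [6,8)=1 [8,10)=1 [10,12)=2 [13,22)=6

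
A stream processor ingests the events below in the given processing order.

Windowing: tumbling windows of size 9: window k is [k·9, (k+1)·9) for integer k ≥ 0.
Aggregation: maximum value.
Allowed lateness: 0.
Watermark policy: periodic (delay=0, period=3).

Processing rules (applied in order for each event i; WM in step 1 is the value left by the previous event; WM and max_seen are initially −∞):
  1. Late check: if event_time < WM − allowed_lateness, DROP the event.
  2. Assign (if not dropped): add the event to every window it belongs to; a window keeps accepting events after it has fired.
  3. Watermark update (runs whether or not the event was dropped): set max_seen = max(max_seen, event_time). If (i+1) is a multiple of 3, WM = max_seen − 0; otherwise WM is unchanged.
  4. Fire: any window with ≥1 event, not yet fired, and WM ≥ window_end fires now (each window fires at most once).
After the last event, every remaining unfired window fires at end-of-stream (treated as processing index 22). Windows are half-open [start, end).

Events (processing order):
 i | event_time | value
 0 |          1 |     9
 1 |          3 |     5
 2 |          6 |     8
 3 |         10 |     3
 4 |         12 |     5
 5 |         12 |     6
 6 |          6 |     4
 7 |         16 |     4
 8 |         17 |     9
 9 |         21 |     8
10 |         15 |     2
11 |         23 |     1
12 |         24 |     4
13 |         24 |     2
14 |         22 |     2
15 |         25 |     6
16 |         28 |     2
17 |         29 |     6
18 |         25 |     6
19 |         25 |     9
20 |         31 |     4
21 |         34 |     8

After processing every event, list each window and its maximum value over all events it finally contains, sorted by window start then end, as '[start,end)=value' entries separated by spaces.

i=0 t=1 v=9: → [0,9); WM=−∞
i=1 t=3 v=5: → [0,9); WM=−∞
i=2 t=6 v=8: → [0,9); WM=6
i=3 t=10 v=3: → [9,18); WM=6
i=4 t=12 v=5: → [9,18); WM=6
i=5 t=12 v=6: → [9,18); WM=12; [0,9) fires=9
i=6 t=6 v=4: DROP (t<12-0); WM=12
i=7 t=16 v=4: → [9,18); WM=12
i=8 t=17 v=9: → [9,18); WM=17
i=9 t=21 v=8: → [18,27); WM=17
i=10 t=15 v=2: DROP (t<17-0); WM=17
i=11 t=23 v=1: → [18,27); WM=23; [9,18) fires=9
i=12 t=24 v=4: → [18,27); WM=23
i=13 t=24 v=2: → [18,27); WM=23
i=14 t=22 v=2: DROP (t<23-0); WM=24
i=15 t=25 v=6: → [18,27); WM=24
i=16 t=28 v=2: → [27,36); WM=24
i=17 t=29 v=6: → [27,36); WM=29; [18,27) fires=8
i=18 t=25 v=6: DROP (t<29-0); WM=29
i=19 t=25 v=9: DROP (t<29-0); WM=29
i=20 t=31 v=4: → [27,36); WM=31
i=21 t=34 v=8: → [27,36); WM=31

[0,9)=9 [9,18)=9 [18,27)=8 [27,36)=8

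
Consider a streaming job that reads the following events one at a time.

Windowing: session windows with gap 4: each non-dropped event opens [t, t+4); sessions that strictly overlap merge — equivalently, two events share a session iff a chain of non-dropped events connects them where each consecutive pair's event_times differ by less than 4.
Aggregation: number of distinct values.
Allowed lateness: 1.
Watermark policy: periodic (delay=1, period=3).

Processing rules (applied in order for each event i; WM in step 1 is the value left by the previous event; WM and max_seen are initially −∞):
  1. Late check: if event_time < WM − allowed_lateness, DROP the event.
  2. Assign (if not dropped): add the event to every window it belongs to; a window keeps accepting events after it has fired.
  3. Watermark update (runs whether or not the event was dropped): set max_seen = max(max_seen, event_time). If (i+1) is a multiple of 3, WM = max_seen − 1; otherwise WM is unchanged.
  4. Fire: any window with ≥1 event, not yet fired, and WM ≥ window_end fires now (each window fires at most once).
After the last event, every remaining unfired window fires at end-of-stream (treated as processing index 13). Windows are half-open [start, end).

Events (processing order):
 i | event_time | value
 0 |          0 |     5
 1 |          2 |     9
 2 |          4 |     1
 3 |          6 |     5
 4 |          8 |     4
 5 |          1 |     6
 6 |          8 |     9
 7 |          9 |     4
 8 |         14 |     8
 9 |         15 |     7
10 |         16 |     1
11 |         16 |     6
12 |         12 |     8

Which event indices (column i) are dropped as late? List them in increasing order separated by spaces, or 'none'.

i=0 t=0 v=5: → [0,4); WM=−∞
i=1 t=2 v=9: → [0,6); WM=−∞
i=2 t=4 v=1: → [0,8); WM=3
i=3 t=6 v=5: → [0,10); WM=3
i=4 t=8 v=4: → [0,12); WM=3
i=5 t=1 v=6: DROP (t<3-1); WM=7
i=6 t=8 v=9: → [0,12); WM=7
i=7 t=9 v=4: → [0,13); WM=7
i=8 t=14 v=8: → [14,18); WM=13
i=9 t=15 v=7: → [14,19); WM=13
i=10 t=16 v=1: → [14,20); WM=13
i=11 t=16 v=6: → [14,20); WM=15
i=12 t=12 v=8: DROP (t<15-1); WM=15

5 12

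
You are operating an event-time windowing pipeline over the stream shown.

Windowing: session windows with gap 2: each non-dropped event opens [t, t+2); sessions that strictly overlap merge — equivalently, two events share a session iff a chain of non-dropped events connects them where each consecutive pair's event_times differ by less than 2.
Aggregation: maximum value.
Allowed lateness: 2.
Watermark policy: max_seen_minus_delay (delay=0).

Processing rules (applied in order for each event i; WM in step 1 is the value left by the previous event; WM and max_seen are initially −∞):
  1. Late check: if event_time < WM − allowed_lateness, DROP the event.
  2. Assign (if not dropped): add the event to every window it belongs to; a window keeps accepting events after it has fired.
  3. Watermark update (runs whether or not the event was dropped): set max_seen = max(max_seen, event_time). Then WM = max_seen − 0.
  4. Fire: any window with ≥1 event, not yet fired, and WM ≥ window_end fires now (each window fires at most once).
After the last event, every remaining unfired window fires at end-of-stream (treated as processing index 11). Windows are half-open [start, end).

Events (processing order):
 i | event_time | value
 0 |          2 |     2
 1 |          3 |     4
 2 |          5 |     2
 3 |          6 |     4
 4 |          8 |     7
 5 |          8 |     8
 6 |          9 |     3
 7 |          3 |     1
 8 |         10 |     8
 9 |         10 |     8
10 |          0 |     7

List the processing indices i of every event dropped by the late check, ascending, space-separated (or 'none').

i=0 t=2 v=2: → [2,4); WM=2
i=1 t=3 v=4: → [2,5); WM=3
i=2 t=5 v=2: → [5,7); WM=5
i=3 t=6 v=4: → [5,8); WM=6
i=4 t=8 v=7: → [8,10); WM=8
i=5 t=8 v=8: → [8,10); WM=8
i=6 t=9 v=3: → [8,11); WM=9
i=7 t=3 v=1: DROP (t<9-2); WM=9
i=8 t=10 v=8: → [8,12); WM=10
i=9 t=10 v=8: → [8,12); WM=10
i=10 t=0 v=7: DROP (t<10-2); WM=10

7 10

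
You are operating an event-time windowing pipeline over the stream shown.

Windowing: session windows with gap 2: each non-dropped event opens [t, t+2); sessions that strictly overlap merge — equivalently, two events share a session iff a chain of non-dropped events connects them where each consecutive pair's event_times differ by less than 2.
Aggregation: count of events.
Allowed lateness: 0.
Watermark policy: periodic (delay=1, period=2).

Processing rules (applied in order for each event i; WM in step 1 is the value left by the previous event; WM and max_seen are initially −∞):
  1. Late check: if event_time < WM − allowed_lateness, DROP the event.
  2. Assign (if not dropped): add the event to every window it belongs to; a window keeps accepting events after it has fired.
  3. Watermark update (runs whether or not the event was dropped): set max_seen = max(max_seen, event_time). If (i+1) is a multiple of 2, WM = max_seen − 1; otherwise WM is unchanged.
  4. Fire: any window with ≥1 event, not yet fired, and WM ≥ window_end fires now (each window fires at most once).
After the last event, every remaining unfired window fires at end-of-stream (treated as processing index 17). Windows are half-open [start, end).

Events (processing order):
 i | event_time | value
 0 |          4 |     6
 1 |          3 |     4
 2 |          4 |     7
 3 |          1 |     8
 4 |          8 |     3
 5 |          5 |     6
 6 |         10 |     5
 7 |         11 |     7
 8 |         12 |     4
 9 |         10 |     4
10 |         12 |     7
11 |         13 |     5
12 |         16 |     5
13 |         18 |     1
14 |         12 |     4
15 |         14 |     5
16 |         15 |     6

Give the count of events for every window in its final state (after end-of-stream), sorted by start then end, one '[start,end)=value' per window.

[3,7)=4 [8,10)=1 [10,15)=6 [16,18)=1 [18,20)=1

i=0 t=4 v=6: → [4,6); WM=−∞
i=1 t=3 v=4: → [3,6); WM=3
i=2 t=4 v=7: → [3,6); WM=3
i=3 t=1 v=8: DROP (t<3-0); WM=3
i=4 t=8 v=3: → [8,10); WM=3
i=5 t=5 v=6: → [3,7); WM=7
i=6 t=10 v=5: → [10,12); WM=7
i=7 t=11 v=7: → [10,13); WM=10
i=8 t=12 v=4: → [10,14); WM=10
i=9 t=10 v=4: → [10,14); WM=11
i=10 t=12 v=7: → [10,14); WM=11
i=11 t=13 v=5: → [10,15); WM=12
i=12 t=16 v=5: → [16,18); WM=12
i=13 t=18 v=1: → [18,20); WM=17
i=14 t=12 v=4: DROP (t<17-0); WM=17
i=15 t=14 v=5: DROP (t<17-0); WM=17
i=16 t=15 v=6: DROP (t<17-0); WM=17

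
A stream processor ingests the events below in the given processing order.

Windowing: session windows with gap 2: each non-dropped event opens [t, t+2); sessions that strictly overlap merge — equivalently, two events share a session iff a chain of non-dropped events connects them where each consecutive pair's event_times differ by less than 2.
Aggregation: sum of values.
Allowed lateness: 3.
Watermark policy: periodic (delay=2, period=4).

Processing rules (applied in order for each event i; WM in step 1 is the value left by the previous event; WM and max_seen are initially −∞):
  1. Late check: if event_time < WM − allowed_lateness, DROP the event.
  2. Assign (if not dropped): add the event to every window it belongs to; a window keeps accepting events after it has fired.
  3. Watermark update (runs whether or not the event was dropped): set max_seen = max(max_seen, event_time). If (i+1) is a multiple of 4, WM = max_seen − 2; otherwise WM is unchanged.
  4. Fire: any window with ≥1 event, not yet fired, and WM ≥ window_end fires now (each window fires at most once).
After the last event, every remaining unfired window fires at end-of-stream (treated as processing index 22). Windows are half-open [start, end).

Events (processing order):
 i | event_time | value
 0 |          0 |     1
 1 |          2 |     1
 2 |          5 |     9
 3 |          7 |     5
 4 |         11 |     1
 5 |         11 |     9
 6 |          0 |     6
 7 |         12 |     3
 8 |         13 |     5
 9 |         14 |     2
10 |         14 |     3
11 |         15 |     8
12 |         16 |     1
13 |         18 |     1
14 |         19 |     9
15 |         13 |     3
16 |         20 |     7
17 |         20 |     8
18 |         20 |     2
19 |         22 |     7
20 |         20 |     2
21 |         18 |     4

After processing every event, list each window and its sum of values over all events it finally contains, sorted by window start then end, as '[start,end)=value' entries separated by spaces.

[0,2)=1 [2,4)=1 [5,7)=9 [7,9)=5 [11,18)=35 [18,22)=33 [22,24)=7

i=0 t=0 v=1: → [0,2); WM=−∞
i=1 t=2 v=1: → [2,4); WM=−∞
i=2 t=5 v=9: → [5,7); WM=−∞
i=3 t=7 v=5: → [7,9); WM=5
i=4 t=11 v=1: → [11,13); WM=5
i=5 t=11 v=9: → [11,13); WM=5
i=6 t=0 v=6: DROP (t<5-3); WM=5
i=7 t=12 v=3: → [11,14); WM=10
i=8 t=13 v=5: → [11,15); WM=10
i=9 t=14 v=2: → [11,16); WM=10
i=10 t=14 v=3: → [11,16); WM=10
i=11 t=15 v=8: → [11,17); WM=13
i=12 t=16 v=1: → [11,18); WM=13
i=13 t=18 v=1: → [18,20); WM=13
i=14 t=19 v=9: → [18,21); WM=13
i=15 t=13 v=3: → [11,18); WM=17
i=16 t=20 v=7: → [18,22); WM=17
i=17 t=20 v=8: → [18,22); WM=17
i=18 t=20 v=2: → [18,22); WM=17
i=19 t=22 v=7: → [22,24); WM=20
i=20 t=20 v=2: → [18,22); WM=20
i=21 t=18 v=4: → [18,22); WM=20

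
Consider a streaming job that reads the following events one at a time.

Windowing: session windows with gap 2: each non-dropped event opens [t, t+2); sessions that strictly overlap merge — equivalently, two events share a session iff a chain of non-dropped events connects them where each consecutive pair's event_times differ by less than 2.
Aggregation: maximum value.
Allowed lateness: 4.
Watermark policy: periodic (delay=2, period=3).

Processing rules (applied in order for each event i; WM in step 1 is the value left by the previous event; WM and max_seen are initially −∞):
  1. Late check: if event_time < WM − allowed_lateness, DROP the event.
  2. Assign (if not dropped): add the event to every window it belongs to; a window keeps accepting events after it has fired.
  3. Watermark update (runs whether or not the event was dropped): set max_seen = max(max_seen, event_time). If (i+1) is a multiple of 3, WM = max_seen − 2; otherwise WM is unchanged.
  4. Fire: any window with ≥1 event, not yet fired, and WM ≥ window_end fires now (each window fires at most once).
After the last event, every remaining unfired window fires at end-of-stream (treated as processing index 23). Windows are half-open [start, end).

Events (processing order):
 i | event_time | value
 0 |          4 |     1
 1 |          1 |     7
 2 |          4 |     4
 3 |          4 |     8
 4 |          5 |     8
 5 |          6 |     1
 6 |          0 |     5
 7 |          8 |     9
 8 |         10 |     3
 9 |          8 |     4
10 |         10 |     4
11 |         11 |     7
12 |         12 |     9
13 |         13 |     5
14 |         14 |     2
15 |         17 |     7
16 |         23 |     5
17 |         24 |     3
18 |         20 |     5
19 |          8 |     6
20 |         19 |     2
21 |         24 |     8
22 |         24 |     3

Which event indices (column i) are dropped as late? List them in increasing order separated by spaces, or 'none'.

19

i=0 t=4 v=1: → [4,6); WM=−∞
i=1 t=1 v=7: → [1,3); WM=−∞
i=2 t=4 v=4: → [4,6); WM=2
i=3 t=4 v=8: → [4,6); WM=2
i=4 t=5 v=8: → [4,7); WM=2
i=5 t=6 v=1: → [4,8); WM=4
i=6 t=0 v=5: → [0,3); WM=4
i=7 t=8 v=9: → [8,10); WM=4
i=8 t=10 v=3: → [10,12); WM=8
i=9 t=8 v=4: → [8,10); WM=8
i=10 t=10 v=4: → [10,12); WM=8
i=11 t=11 v=7: → [10,13); WM=9
i=12 t=12 v=9: → [10,14); WM=9
i=13 t=13 v=5: → [10,15); WM=9
i=14 t=14 v=2: → [10,16); WM=12
i=15 t=17 v=7: → [17,19); WM=12
i=16 t=23 v=5: → [23,25); WM=12
i=17 t=24 v=3: → [23,26); WM=22
i=18 t=20 v=5: → [20,22); WM=22
i=19 t=8 v=6: DROP (t<22-4); WM=22
i=20 t=19 v=2: → [19,22); WM=22
i=21 t=24 v=8: → [23,26); WM=22
i=22 t=24 v=3: → [23,26); WM=22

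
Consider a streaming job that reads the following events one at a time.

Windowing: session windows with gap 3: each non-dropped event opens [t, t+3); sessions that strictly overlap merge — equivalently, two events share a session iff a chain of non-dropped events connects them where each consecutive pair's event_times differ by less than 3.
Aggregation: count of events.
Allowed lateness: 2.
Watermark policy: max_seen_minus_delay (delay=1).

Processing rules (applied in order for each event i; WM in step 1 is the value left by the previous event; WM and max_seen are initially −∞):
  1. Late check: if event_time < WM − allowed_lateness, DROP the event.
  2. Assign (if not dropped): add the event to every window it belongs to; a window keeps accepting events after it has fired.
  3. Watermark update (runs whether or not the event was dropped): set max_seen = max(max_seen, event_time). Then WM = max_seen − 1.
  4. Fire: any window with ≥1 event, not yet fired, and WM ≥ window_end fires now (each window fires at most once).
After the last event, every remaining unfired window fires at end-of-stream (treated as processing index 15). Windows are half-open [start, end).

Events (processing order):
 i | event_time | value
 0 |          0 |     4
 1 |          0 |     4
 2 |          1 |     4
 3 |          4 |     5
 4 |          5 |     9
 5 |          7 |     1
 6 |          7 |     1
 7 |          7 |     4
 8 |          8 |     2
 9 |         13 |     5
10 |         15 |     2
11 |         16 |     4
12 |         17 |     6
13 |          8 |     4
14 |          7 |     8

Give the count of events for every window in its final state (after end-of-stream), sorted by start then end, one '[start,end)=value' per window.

[0,4)=3 [4,11)=6 [13,20)=4

i=0 t=0 v=4: → [0,3); WM=-1
i=1 t=0 v=4: → [0,3); WM=-1
i=2 t=1 v=4: → [0,4); WM=0
i=3 t=4 v=5: → [4,7); WM=3
i=4 t=5 v=9: → [4,8); WM=4
i=5 t=7 v=1: → [4,10); WM=6
i=6 t=7 v=1: → [4,10); WM=6
i=7 t=7 v=4: → [4,10); WM=6
i=8 t=8 v=2: → [4,11); WM=7
i=9 t=13 v=5: → [13,16); WM=12
i=10 t=15 v=2: → [13,18); WM=14
i=11 t=16 v=4: → [13,19); WM=15
i=12 t=17 v=6: → [13,20); WM=16
i=13 t=8 v=4: DROP (t<16-2); WM=16
i=14 t=7 v=8: DROP (t<16-2); WM=16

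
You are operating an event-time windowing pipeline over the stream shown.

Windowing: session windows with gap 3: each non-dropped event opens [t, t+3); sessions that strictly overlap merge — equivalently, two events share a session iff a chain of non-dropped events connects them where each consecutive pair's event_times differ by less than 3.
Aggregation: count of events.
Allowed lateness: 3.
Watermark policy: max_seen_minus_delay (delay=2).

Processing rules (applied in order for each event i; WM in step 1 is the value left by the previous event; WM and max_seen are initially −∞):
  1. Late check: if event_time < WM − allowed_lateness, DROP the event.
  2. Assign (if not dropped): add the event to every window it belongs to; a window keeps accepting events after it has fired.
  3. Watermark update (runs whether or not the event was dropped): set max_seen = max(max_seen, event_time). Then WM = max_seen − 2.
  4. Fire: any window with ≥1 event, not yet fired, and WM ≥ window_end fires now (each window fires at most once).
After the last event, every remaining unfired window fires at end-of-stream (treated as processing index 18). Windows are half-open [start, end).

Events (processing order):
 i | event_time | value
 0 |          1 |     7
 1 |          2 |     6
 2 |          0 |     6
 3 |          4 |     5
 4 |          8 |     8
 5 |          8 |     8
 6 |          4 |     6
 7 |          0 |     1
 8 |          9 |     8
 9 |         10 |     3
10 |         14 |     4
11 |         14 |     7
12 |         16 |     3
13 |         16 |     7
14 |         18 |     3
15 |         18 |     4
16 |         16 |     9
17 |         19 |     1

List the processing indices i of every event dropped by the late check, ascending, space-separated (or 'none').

7

i=0 t=1 v=7: → [1,4); WM=-1
i=1 t=2 v=6: → [1,5); WM=0
i=2 t=0 v=6: → [0,5); WM=0
i=3 t=4 v=5: → [0,7); WM=2
i=4 t=8 v=8: → [8,11); WM=6
i=5 t=8 v=8: → [8,11); WM=6
i=6 t=4 v=6: → [0,7); WM=6
i=7 t=0 v=1: DROP (t<6-3); WM=6
i=8 t=9 v=8: → [8,12); WM=7
i=9 t=10 v=3: → [8,13); WM=8
i=10 t=14 v=4: → [14,17); WM=12
i=11 t=14 v=7: → [14,17); WM=12
i=12 t=16 v=3: → [14,19); WM=14
i=13 t=16 v=7: → [14,19); WM=14
i=14 t=18 v=3: → [14,21); WM=16
i=15 t=18 v=4: → [14,21); WM=16
i=16 t=16 v=9: → [14,21); WM=16
i=17 t=19 v=1: → [14,22); WM=17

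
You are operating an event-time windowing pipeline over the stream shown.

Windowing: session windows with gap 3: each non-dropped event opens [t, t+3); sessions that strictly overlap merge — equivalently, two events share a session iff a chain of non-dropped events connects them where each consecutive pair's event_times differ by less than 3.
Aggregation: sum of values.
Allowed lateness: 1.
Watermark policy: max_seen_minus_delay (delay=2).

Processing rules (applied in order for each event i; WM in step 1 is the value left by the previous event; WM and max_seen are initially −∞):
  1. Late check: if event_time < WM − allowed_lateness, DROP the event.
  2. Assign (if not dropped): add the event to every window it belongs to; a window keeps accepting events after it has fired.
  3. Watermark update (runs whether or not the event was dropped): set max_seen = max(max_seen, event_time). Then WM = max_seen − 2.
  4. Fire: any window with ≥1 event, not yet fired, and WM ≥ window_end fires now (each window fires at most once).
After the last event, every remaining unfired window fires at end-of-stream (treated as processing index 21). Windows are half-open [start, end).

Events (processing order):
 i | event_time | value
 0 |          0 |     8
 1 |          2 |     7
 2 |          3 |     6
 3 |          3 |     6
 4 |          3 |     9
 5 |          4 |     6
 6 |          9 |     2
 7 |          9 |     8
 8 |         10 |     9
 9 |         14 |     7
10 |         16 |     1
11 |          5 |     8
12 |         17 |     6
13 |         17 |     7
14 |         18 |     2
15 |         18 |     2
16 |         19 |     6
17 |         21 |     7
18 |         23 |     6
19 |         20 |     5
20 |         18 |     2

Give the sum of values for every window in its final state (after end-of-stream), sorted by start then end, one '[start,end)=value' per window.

i=0 t=0 v=8: → [0,3); WM=-2
i=1 t=2 v=7: → [0,5); WM=0
i=2 t=3 v=6: → [0,6); WM=1
i=3 t=3 v=6: → [0,6); WM=1
i=4 t=3 v=9: → [0,6); WM=1
i=5 t=4 v=6: → [0,7); WM=2
i=6 t=9 v=2: → [9,12); WM=7
i=7 t=9 v=8: → [9,12); WM=7
i=8 t=10 v=9: → [9,13); WM=8
i=9 t=14 v=7: → [14,17); WM=12
i=10 t=16 v=1: → [14,19); WM=14
i=11 t=5 v=8: DROP (t<14-1); WM=14
i=12 t=17 v=6: → [14,20); WM=15
i=13 t=17 v=7: → [14,20); WM=15
i=14 t=18 v=2: → [14,21); WM=16
i=15 t=18 v=2: → [14,21); WM=16
i=16 t=19 v=6: → [14,22); WM=17
i=17 t=21 v=7: → [14,24); WM=19
i=18 t=23 v=6: → [14,26); WM=21
i=19 t=20 v=5: → [14,26); WM=21
i=20 t=18 v=2: DROP (t<21-1); WM=21

[0,7)=42 [9,13)=19 [14,26)=49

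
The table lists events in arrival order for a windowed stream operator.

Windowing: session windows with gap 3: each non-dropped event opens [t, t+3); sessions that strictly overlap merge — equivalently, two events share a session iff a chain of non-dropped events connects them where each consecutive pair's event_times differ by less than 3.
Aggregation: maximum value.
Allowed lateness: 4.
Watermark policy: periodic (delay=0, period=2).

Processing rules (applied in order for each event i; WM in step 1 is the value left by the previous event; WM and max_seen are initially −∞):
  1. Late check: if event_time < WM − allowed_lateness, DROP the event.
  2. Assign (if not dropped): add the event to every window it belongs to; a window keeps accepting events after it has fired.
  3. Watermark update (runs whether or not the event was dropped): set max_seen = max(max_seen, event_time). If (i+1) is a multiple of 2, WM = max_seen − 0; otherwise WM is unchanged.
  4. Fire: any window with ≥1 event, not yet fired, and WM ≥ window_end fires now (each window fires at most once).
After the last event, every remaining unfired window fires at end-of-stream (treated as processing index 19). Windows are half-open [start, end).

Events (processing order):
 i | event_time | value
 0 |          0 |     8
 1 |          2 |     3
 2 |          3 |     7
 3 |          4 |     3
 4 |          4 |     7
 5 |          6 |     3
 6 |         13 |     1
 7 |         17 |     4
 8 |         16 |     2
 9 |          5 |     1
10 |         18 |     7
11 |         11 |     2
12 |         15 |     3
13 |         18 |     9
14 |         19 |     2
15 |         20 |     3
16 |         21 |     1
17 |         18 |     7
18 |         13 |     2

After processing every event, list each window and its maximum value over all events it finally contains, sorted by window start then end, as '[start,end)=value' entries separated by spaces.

i=0 t=0 v=8: → [0,3); WM=−∞
i=1 t=2 v=3: → [0,5); WM=2
i=2 t=3 v=7: → [0,6); WM=2
i=3 t=4 v=3: → [0,7); WM=4
i=4 t=4 v=7: → [0,7); WM=4
i=5 t=6 v=3: → [0,9); WM=6
i=6 t=13 v=1: → [13,16); WM=6
i=7 t=17 v=4: → [17,20); WM=17
i=8 t=16 v=2: → [16,20); WM=17
i=9 t=5 v=1: DROP (t<17-4); WM=17
i=10 t=18 v=7: → [16,21); WM=17
i=11 t=11 v=2: DROP (t<17-4); WM=18
i=12 t=15 v=3: → [13,21); WM=18
i=13 t=18 v=9: → [13,21); WM=18
i=14 t=19 v=2: → [13,22); WM=18
i=15 t=20 v=3: → [13,23); WM=20
i=16 t=21 v=1: → [13,24); WM=20
i=17 t=18 v=7: → [13,24); WM=21
i=18 t=13 v=2: DROP (t<21-4); WM=21

[0,9)=8 [13,24)=9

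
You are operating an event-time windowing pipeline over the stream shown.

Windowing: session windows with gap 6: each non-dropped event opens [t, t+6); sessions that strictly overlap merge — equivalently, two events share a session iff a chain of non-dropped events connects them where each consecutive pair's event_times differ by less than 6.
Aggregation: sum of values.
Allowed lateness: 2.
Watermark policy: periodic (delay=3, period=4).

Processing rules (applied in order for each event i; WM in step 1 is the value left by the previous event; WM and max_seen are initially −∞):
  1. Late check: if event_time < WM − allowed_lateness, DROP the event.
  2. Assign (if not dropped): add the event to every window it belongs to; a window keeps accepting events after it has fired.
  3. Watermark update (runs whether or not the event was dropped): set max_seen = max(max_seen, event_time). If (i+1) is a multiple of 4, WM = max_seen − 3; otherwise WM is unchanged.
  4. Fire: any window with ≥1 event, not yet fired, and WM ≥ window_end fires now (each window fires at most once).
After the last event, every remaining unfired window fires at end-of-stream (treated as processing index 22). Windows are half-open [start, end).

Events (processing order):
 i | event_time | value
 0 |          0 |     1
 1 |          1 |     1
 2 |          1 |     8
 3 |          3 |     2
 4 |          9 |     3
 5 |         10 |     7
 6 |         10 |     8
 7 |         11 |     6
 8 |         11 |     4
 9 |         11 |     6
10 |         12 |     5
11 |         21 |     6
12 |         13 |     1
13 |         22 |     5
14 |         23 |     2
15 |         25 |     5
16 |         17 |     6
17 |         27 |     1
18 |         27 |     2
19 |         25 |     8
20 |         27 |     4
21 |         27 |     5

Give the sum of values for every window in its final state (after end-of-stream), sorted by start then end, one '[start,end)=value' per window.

[0,9)=12 [9,18)=39 [21,33)=38

i=0 t=0 v=1: → [0,6); WM=−∞
i=1 t=1 v=1: → [0,7); WM=−∞
i=2 t=1 v=8: → [0,7); WM=−∞
i=3 t=3 v=2: → [0,9); WM=0
i=4 t=9 v=3: → [9,15); WM=0
i=5 t=10 v=7: → [9,16); WM=0
i=6 t=10 v=8: → [9,16); WM=0
i=7 t=11 v=6: → [9,17); WM=8
i=8 t=11 v=4: → [9,17); WM=8
i=9 t=11 v=6: → [9,17); WM=8
i=10 t=12 v=5: → [9,18); WM=8
i=11 t=21 v=6: → [21,27); WM=18
i=12 t=13 v=1: DROP (t<18-2); WM=18
i=13 t=22 v=5: → [21,28); WM=18
i=14 t=23 v=2: → [21,29); WM=18
i=15 t=25 v=5: → [21,31); WM=22
i=16 t=17 v=6: DROP (t<22-2); WM=22
i=17 t=27 v=1: → [21,33); WM=22
i=18 t=27 v=2: → [21,33); WM=22
i=19 t=25 v=8: → [21,33); WM=24
i=20 t=27 v=4: → [21,33); WM=24
i=21 t=27 v=5: → [21,33); WM=24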